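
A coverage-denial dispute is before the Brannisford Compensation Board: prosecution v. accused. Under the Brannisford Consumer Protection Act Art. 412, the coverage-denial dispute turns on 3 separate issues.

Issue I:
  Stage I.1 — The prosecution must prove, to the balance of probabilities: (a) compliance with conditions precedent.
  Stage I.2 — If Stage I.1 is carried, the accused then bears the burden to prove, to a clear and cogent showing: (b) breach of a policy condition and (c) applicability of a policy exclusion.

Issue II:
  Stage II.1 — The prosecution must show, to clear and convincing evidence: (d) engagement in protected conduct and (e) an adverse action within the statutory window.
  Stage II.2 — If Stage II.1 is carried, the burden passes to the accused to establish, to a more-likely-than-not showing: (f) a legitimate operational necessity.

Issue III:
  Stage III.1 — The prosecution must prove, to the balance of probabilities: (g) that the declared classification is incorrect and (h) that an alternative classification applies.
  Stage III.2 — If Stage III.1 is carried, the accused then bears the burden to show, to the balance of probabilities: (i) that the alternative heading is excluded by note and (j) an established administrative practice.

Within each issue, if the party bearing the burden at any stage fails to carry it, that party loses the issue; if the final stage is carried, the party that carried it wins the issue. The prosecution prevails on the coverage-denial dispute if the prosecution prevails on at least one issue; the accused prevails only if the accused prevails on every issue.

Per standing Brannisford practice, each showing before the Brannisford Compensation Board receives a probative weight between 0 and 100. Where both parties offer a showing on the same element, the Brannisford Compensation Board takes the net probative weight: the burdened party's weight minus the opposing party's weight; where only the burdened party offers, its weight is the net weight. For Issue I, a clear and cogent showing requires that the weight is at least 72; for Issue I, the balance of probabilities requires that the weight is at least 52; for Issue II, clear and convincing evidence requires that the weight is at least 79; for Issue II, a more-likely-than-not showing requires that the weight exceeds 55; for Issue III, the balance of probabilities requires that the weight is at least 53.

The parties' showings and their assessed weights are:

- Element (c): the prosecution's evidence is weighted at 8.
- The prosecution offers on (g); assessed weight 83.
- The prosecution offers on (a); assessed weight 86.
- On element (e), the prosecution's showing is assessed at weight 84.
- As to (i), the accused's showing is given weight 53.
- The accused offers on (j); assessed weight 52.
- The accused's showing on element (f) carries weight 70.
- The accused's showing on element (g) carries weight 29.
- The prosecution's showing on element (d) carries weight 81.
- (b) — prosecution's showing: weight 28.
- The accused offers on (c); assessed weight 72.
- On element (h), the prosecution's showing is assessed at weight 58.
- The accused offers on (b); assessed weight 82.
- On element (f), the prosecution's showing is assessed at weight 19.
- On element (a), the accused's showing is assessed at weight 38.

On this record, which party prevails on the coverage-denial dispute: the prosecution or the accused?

— Issue I —
Stage I.1 — burden on prosecution; standard: the balance of probabilities (weight is at least 52).
    (a): 86 − 38 = 48 < 52 [not met]
  Stage I.1 not carried; the prosecution fails its burden.
The accused prevails on this issue.
— Issue II —
At Stage II.1 the prosecution must meet clear and convincing evidence (weight is at least 79): on (d) the weight is 81, ≥ 79, so (d) meets the standard; on (e) the weight is 84, which does reach 79, so (e) meets the standard.
  Stage II.1 is satisfied; the onus moves to the accused.
At Stage II.2 the accused must meet a more-likely-than-not showing (weight exceeds 55): on (f) the weight is 70 less the opposing 19 gives net 51, ≤ 55, so (f) does not meet the standard.
  The accused does not carry Stage II.2.
The analysis ends at Stage II.2; the prosecution prevails on this issue.
— Issue III —
Stage III.1 (prosecution, the balance of probabilities, weight is at least 53): (g) net 83−29=54 ≥ 53 — meets; (h) 58 ≥ 53 — meets.
  All elements met. The burden passes to the accused.
Stage III.2 (accused, the balance of probabilities, weight is at least 53): (i) 53 ≥ 53 — meets; (j) 52 < 53 — fails.
  The accused does not carry Stage III.2.
So the prosecution prevails on this issue.
Per-issue: Issue I → accused; Issue II → prosecution; Issue III → prosecution. The prosecution must prevail on at least one issue; overall, the prosecution prevails.

prosecution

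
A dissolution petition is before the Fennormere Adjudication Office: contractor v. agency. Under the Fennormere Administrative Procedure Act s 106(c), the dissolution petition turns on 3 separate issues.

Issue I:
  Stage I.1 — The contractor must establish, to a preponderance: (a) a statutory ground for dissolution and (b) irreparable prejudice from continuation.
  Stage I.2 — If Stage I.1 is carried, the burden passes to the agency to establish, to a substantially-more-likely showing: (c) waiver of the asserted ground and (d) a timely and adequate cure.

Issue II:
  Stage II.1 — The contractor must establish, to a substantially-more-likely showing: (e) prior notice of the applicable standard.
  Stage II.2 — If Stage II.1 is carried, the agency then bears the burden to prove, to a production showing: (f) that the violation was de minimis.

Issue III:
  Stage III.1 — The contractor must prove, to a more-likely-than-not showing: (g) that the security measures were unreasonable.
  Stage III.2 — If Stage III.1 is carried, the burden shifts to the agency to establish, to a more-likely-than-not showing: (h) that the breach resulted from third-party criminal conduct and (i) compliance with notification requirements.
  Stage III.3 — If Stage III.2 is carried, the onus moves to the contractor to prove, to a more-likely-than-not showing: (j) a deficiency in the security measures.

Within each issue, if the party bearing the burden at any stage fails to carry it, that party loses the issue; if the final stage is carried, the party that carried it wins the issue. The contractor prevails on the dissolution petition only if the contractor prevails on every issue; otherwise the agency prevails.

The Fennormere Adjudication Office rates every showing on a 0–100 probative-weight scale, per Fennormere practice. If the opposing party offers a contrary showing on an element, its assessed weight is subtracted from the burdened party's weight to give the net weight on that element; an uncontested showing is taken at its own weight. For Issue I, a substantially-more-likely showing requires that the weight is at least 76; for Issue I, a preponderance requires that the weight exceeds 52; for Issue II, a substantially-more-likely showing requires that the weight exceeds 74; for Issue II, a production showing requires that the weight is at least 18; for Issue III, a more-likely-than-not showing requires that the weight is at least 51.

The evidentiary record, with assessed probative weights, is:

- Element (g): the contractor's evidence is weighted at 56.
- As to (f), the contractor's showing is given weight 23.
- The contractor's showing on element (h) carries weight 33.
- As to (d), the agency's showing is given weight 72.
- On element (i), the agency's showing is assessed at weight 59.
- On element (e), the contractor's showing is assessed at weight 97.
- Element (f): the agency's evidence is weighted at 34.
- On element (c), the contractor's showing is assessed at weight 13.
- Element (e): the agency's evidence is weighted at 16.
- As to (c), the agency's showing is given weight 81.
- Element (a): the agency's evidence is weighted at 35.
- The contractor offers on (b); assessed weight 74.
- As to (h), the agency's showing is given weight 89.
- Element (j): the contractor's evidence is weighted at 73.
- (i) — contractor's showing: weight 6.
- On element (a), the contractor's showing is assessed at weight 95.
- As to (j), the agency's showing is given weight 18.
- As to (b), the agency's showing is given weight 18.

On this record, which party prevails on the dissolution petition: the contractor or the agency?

— Issue I —
Stage I.1 (contractor, a preponderance, weight exceeds 52): (a) net 95−35=60 > 52 — meets; (b) net 74−18=56 > 52 — meets.
  Stage I.1 is satisfied; the onus moves to the agency.
Stage I.2 (agency, a substantially-more-likely showing, weight is at least 76): (c) net 81−13=68 < 76 — fails; (d) 72 < 76 — fails.
  The agency does not carry Stage I.2.
So the contractor prevails on this issue.
— Issue II —
Stage II.1 (contractor, a substantially-more-likely showing, weight exceeds 74): (e) net 97−16=81 > 74 — meets.
  Stage II.1 is satisfied; the onus moves to the agency.
Stage II.2 (agency, a production showing, weight is at least 18): (f) net 34−23=11 < 18 — fails.
  Stage II.2 not carried; the agency fails its burden.
So the contractor prevails on this issue.
— Issue III —
Stage III.1 — burden on contractor; standard: a more-likely-than-not showing (weight is at least 51).
    (g): 56 ≥ 51 [met]
  Stage III.1 carried; the burden shifts to the agency.
Stage III.2 — burden on agency; standard: a more-likely-than-not showing (weight is at least 51).
    (h): 89 − 33 = 56 ≥ 51 [met]
    (i): 59 − 6 = 53 ≥ 51 [met]
  Stage III.2 is satisfied; the onus moves to the contractor.
Stage III.3 — burden on contractor; standard: a more-likely-than-not showing (weight is at least 51).
    (j): 73 − 18 = 55 ≥ 51 [met]
  The contractor carries the last stage.
Every stage carried; the contractor prevails on this issue.
Per-issue: Issue I → contractor; Issue II → contractor; Issue III → contractor. The contractor must prevail on every issue; overall, the contractor prevails.

contractor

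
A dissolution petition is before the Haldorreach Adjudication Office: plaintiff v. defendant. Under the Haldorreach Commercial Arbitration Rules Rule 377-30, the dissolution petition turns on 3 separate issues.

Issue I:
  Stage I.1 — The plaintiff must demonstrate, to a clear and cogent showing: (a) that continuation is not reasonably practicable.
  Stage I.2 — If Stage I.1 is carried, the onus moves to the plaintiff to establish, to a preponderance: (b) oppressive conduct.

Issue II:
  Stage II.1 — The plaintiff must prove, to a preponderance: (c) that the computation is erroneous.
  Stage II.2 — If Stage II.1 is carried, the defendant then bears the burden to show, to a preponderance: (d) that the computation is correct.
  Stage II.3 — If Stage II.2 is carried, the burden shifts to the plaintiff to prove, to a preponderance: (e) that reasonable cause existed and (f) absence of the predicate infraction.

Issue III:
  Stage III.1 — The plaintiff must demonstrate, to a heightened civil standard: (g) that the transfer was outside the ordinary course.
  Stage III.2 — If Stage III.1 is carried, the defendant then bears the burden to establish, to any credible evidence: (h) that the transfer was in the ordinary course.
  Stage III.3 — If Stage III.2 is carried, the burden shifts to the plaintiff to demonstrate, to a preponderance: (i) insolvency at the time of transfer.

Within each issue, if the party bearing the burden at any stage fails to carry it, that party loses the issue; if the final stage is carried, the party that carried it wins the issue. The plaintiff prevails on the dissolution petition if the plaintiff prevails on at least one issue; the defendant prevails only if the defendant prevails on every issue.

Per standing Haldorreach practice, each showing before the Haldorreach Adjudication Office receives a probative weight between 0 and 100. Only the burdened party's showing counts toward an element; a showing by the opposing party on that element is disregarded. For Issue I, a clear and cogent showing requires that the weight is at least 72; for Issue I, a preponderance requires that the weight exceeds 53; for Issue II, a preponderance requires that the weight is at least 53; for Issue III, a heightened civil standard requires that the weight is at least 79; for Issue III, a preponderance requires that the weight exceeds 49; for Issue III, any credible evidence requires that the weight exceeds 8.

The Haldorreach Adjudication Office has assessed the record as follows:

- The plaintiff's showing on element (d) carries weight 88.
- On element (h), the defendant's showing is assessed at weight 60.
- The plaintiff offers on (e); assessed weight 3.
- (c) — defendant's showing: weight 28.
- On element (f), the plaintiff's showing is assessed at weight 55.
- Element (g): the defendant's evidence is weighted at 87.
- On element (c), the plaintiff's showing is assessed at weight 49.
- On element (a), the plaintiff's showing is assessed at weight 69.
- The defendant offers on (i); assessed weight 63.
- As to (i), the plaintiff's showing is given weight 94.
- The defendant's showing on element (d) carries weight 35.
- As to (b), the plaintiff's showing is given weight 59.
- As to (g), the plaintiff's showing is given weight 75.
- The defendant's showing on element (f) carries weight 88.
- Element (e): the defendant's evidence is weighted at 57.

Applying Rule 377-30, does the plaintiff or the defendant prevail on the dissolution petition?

defendant

— Issue I —
Stage I.1 (plaintiff, a clear and cogent showing, weight is at least 72): (a) 69 < 72 — fails.
  Stage I.1 not carried; the plaintiff fails its burden.
The analysis ends at Stage I.1; the defendant prevails on this issue.
— Issue II —
Stage II.1 (plaintiff, a preponderance, weight is at least 53): (c) 49 (defendant's 28 disregarded) < 53 — fails.
  The plaintiff does not carry Stage II.1.
So the defendant prevails on this issue.
— Issue III —
Stage III.1 (plaintiff, a heightened civil standard, weight is at least 79): (g) 75 (defendant's 87 disregarded) < 79 — fails.
  Not every element is met, so the plaintiff fails to carry Stage III.1.
The defendant prevails on this issue.
Per-issue: Issue I → defendant; Issue II → defendant; Issue III → defendant. The plaintiff must prevail on at least one issue; overall, the defendant prevails.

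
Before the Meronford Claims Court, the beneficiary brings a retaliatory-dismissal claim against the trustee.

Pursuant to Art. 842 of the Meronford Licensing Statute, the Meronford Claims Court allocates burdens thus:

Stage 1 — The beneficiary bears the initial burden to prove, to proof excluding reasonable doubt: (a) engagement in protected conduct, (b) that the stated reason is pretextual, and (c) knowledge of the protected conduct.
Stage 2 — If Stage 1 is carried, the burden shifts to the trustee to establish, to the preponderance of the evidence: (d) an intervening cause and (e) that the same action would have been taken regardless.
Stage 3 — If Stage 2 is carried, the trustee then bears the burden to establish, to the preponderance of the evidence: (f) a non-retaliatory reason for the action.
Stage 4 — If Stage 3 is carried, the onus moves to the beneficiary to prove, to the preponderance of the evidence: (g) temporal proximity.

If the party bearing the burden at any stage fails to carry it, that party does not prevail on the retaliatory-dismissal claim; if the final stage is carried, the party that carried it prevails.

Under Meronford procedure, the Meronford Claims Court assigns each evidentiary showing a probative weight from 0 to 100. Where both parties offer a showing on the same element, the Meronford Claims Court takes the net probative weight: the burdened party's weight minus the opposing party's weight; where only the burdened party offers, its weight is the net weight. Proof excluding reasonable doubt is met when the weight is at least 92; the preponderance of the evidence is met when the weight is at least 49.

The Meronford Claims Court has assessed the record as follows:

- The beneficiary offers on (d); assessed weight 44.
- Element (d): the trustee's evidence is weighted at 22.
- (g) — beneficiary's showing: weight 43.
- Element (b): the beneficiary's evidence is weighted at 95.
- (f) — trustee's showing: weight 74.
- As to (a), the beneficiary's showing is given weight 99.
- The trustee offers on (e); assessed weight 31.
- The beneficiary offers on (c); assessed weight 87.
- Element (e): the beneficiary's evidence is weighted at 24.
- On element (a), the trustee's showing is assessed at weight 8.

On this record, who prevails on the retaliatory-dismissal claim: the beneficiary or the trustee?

trustee

At Stage 1 the beneficiary must meet proof excluding reasonable doubt (weight is at least 92): on (a) the weight is 99 less the opposing 8 gives net 91, which does not reach 92, so (a) does not meet the standard; on (b) the weight is 95, ≥ 92, so (b) meets the standard; on (c) the weight is 87, < 92, so (c) does not meet the standard.
  The beneficiary does not carry Stage 1.
So the trustee prevails.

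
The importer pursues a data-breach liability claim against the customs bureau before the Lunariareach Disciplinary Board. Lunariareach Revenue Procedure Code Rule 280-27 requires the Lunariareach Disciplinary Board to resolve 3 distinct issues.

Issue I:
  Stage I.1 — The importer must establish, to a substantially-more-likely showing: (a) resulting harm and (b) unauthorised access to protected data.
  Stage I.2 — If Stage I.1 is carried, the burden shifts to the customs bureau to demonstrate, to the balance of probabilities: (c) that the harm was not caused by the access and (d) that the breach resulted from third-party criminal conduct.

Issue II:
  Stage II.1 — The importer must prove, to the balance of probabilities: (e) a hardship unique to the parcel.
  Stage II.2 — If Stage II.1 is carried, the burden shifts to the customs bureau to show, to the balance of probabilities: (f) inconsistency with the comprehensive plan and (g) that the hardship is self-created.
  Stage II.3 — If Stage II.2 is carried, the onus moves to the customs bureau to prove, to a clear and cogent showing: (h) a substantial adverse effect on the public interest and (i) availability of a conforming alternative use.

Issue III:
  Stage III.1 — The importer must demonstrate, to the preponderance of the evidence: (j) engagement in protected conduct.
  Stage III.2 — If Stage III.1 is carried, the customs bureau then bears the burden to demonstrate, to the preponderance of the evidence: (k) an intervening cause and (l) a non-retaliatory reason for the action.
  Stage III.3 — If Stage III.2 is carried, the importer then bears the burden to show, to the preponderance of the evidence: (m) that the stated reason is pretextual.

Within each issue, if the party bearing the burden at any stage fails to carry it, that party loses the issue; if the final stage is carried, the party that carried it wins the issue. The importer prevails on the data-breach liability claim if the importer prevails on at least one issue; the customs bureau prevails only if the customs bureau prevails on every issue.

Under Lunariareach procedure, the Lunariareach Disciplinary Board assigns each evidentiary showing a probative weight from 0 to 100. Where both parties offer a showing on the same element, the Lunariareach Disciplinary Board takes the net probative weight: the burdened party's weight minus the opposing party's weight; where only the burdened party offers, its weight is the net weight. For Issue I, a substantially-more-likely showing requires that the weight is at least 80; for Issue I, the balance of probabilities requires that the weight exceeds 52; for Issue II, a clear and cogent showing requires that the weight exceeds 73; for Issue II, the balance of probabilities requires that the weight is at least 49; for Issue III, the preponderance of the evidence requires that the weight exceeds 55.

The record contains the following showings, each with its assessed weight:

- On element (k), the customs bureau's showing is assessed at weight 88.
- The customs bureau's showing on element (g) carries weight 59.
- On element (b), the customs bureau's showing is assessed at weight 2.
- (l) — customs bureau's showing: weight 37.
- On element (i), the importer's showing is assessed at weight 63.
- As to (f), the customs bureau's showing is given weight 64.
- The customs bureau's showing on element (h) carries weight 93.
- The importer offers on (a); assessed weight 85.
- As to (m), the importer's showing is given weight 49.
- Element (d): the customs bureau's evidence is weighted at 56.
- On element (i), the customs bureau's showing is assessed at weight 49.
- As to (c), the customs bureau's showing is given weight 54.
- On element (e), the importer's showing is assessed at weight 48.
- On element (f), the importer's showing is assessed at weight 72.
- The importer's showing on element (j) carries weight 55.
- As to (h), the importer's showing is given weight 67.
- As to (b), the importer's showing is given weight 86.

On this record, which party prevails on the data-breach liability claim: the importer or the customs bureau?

— Issue I —
At Stage I.1 the importer must meet a substantially-more-likely showing (weight is at least 80): on (a) the weight is 85, ≥ 80, so (a) meets the standard; on (b) the weight is 86 less the opposing 2 gives net 84, ≥ 80, so (b) meets the standard.
  All elements met. The burden passes to the customs bureau.
At Stage I.2 the customs bureau must meet the balance of probabilities (weight exceeds 52): on (c) the weight is 54, > 52, so (c) meets the standard; on (d) the weight is 56, which does exceed 52, so (d) meets the standard.
  The customs bureau carries the last stage.
With every stage satisfied, the customs bureau prevails on this issue.
— Issue II —
At Stage II.1 the importer must meet the balance of probabilities (weight is at least 49): on (e) the weight is 48, which does not reach 49, so (e) does not meet the standard.
  The importer does not carry Stage II.1.
The customs bureau prevails on this issue.
— Issue III —
Stage III.1 (importer, the preponderance of the evidence, weight exceeds 55): (j) 55 ≤ 55 — fails.
  The importer does not carry Stage III.1.
The customs bureau prevails on this issue.
Per-issue: Issue I → customs bureau; Issue II → customs bureau; Issue III → customs bureau. The importer must prevail on at least one issue; overall, the customs bureau prevails.

customs bureau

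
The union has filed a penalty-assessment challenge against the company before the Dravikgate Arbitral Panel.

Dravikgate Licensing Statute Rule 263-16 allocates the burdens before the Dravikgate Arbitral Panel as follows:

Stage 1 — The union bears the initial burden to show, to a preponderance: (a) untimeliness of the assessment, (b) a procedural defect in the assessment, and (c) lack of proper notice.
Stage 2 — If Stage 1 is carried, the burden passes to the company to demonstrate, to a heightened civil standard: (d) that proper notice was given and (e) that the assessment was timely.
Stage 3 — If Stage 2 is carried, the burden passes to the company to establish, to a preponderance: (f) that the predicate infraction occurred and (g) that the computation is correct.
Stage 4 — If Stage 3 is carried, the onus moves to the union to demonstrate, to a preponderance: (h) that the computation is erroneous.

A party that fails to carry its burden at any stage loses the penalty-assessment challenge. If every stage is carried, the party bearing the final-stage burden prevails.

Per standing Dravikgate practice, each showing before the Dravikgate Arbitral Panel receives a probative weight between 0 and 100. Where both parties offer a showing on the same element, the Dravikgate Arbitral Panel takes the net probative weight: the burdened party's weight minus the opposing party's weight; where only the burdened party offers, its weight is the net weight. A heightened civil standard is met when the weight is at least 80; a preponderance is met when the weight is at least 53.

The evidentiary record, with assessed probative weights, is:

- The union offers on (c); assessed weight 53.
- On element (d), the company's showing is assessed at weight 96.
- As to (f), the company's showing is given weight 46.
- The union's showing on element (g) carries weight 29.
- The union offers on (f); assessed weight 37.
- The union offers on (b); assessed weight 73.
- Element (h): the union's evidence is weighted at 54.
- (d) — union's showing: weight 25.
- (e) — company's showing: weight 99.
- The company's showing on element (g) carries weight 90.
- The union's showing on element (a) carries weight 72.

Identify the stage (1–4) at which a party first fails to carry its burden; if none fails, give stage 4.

stage 2

Stage 1 — burden on union; standard: a preponderance (weight is at least 53).
    (a): 72 ≥ 53 [met]
    (b): 73 ≥ 53 [met]
    (c): 53 ≥ 53 [met]
  All elements met. The burden passes to the company.
Stage 2 — burden on company; standard: a heightened civil standard (weight is at least 80).
    (d): 96 − 25 = 71 < 80 [not met]
    (e): 99 ≥ 80 [met]
  Not every element is met, so the company fails to carry Stage 2.
The analysis ends at Stage 2; the union prevails.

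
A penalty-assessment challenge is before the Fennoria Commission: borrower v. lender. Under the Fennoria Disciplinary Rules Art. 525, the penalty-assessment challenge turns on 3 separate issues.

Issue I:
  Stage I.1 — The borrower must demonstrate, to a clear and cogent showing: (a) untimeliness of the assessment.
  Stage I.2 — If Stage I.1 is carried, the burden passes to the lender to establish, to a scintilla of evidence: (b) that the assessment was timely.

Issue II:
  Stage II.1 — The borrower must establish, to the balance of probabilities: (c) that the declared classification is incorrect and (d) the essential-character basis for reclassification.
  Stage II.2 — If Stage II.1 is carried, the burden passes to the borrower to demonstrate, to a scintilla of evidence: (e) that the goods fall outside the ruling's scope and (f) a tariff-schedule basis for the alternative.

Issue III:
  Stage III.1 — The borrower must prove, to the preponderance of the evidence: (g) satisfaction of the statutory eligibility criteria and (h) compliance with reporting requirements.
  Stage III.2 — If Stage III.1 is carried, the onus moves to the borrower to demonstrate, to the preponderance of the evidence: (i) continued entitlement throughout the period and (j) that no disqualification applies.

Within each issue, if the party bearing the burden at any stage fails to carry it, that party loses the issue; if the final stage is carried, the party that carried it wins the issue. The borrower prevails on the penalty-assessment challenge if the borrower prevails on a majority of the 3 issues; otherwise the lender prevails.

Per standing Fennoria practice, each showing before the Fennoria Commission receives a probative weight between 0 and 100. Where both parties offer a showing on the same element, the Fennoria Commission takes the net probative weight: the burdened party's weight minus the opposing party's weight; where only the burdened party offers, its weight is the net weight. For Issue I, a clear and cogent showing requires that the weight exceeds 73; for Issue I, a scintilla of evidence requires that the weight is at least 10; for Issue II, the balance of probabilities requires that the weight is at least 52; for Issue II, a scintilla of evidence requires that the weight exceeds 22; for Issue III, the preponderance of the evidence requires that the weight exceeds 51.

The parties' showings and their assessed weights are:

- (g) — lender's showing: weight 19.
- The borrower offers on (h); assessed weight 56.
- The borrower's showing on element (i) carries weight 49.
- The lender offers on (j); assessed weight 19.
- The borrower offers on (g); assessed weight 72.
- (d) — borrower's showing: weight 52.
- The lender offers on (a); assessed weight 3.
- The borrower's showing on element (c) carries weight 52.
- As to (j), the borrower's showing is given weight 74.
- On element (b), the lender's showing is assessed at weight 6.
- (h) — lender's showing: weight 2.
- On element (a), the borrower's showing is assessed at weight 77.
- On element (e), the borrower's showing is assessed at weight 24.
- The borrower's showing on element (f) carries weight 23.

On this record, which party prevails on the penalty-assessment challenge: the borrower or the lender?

— Issue I —
Stage I.1 — burden on borrower; standard: a clear and cogent showing (weight exceeds 73).
    (a): 77 − 3 = 74 > 73 [met]
  The borrower carries Stage I.1; the lender now bears the burden.
Stage I.2 — burden on lender; standard: a scintilla of evidence (weight is at least 10).
    (b): 6 < 10 [not met]
  Stage I.2 not carried; the lender fails its burden.
The analysis ends at Stage I.2; the borrower prevails on this issue.
— Issue II —
Stage II.1 (borrower, the balance of probabilities, weight is at least 52): (c) 52 ≥ 52 — meets; (d) 52 ≥ 52 — meets.
  All elements met. The borrower retains the burden for Stage II.2.
Stage II.2 (borrower, a scintilla of evidence, weight exceeds 22): (e) 24 > 22 — meets; (f) 23 > 22 — meets.
  The borrower carries the last stage.
All stages carried — the borrower prevails on this issue.
— Issue III —
Stage III.1 — burden on borrower; standard: the preponderance of the evidence (weight exceeds 51).
    (g): 72 − 19 = 53 > 51 [met]
    (h): 56 − 2 = 54 > 51 [met]
  Stage III.1 is satisfied; the borrower continues to bear the burden.
Stage III.2 — burden on borrower; standard: the preponderance of the evidence (weight exceeds 51).
    (i): 49 ≤ 51 [not met]
    (j): 74 − 19 = 55 > 51 [met]
  The borrower does not carry Stage III.2.
So the lender prevails on this issue.
Per-issue: Issue I → borrower; Issue II → borrower; Issue III → lender. The borrower must prevail on a majority of issues; overall, the borrower prevails.

borrower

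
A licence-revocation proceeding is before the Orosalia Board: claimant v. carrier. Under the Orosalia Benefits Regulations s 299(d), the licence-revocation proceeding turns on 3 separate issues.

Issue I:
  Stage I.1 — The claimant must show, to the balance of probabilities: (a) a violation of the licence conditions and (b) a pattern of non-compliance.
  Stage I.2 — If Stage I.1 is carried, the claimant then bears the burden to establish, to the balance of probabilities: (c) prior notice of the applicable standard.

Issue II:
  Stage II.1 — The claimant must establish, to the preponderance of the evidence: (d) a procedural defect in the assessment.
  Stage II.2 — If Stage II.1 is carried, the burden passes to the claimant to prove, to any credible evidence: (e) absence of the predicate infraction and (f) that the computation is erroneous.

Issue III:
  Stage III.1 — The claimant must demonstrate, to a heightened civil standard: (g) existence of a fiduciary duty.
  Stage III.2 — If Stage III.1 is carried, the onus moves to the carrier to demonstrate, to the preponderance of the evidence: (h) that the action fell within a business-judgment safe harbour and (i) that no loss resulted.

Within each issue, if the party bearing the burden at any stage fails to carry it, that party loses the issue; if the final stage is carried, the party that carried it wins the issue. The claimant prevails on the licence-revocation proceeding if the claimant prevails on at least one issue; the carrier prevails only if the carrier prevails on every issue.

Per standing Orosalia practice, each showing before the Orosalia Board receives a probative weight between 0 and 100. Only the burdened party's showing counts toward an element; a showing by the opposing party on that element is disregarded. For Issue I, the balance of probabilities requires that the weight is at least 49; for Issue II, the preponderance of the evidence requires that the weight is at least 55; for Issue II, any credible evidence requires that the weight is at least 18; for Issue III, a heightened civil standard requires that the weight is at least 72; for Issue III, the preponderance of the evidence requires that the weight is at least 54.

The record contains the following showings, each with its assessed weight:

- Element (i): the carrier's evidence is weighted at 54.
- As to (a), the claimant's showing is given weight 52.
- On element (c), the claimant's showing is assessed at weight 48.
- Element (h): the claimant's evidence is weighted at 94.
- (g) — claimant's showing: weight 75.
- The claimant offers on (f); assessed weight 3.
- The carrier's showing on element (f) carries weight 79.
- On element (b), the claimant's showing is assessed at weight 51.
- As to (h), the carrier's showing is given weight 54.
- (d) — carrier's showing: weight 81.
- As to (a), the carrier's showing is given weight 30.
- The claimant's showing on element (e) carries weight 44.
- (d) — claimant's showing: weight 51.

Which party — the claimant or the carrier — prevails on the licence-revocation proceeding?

carrier

— Issue I —
Stage I.1 — burden on claimant; standard: the balance of probabilities (weight is at least 49).
    (a): 52 (carrier's 30 disregarded) ≥ 49 [met]
    (b): 51 ≥ 49 [met]
  All elements met. The claimant retains the burden for Stage I.2.
Stage I.2 — burden on claimant; standard: the balance of probabilities (weight is at least 49).
    (c): 48 < 49 [not met]
  The claimant does not carry Stage I.2.
So the carrier prevails on this issue.
— Issue II —
Stage II.1 — burden on claimant; standard: the preponderance of the evidence (weight is at least 55).
    (d): 51 (carrier's 81 disregarded) < 55 [not met]
  Stage II.1 not carried; the claimant fails its burden.
So the carrier prevails on this issue.
— Issue III —
Stage III.1 — burden on claimant; standard: a heightened civil standard (weight is at least 72).
    (g): 75 ≥ 72 [met]
  The claimant carries Stage III.1; the carrier now bears the burden.
Stage III.2 — burden on carrier; standard: the preponderance of the evidence (weight is at least 54).
    (h): 54 (claimant's 94 disregarded) ≥ 54 [met]
    (i): 54 ≥ 54 [met]
  The carrier carries the last stage.
Every stage carried; the carrier prevails on this issue.
Per-issue: Issue I → carrier; Issue II → carrier; Issue III → carrier. The claimant must prevail on at least one issue; overall, the carrier prevails.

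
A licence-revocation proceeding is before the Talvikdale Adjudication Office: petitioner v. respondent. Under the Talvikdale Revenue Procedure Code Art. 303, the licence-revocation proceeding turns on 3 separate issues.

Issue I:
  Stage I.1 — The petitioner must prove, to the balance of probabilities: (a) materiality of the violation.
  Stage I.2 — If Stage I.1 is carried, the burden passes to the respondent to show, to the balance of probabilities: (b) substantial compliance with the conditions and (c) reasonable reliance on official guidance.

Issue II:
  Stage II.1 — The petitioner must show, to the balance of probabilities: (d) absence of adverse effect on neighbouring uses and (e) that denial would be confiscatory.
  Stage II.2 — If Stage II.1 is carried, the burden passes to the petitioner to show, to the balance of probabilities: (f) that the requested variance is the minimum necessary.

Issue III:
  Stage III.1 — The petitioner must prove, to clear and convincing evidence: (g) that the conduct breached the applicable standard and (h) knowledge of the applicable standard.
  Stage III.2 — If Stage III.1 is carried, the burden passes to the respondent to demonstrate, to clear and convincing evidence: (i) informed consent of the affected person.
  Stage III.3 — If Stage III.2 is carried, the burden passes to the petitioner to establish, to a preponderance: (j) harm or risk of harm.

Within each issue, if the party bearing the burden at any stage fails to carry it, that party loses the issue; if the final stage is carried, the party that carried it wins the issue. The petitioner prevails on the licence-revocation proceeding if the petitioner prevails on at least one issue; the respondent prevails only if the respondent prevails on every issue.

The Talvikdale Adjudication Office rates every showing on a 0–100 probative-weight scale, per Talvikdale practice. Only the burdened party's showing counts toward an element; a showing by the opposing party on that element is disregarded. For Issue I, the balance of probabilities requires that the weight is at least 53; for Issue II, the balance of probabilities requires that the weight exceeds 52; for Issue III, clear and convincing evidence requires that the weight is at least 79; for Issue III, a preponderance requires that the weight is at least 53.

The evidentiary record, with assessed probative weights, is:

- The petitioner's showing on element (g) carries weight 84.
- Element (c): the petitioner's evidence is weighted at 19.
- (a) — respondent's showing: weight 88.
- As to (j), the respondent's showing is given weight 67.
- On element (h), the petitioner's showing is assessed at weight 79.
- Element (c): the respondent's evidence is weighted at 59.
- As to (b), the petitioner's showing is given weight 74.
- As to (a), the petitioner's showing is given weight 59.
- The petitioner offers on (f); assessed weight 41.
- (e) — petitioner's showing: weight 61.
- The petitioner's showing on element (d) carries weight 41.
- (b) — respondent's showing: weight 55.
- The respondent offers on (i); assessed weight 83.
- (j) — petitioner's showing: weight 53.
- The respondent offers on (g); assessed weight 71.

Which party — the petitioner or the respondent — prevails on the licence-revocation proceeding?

petitioner

— Issue I —
Stage I.1 (petitioner, the balance of probabilities, weight is at least 53): (a) 59 (respondent's 88 disregarded) ≥ 53 — meets.
  All elements met. The burden passes to the respondent.
Stage I.2 (respondent, the balance of probabilities, weight is at least 53): (b) 55 (petitioner's 74 disregarded) ≥ 53 — meets; (c) 59 (petitioner's 19 disregarded) ≥ 53 — meets.
  All elements met at the final stage.
Every stage carried; the respondent prevails on this issue.
— Issue II —
At Stage II.1 the petitioner must meet the balance of probabilities (weight exceeds 52): on (d) the weight is 41, which does not exceed 52, so (d) does not meet the standard; on (e) the weight is 61, which does exceed 52, so (e) meets the standard.
  Stage II.1 not carried; the petitioner fails its burden.
The analysis ends at Stage II.1; the respondent prevails on this issue.
— Issue III —
Stage III.1 (petitioner, clear and convincing evidence, weight is at least 79): (g) 84 (respondent's 71 disregarded) ≥ 79 — meets; (h) 79 ≥ 79 — meets.
  Stage III.1 is satisfied; the onus moves to the respondent.
Stage III.2 (respondent, clear and convincing evidence, weight is at least 79): (i) 83 ≥ 79 — meets.
  Stage III.2 is satisfied; the onus moves to the petitioner.
Stage III.3 (petitioner, a preponderance, weight is at least 53): (j) 53 (respondent's 67 disregarded) ≥ 53 — meets.
  All elements met at the final stage.
Every stage carried; the petitioner prevails on this issue.
Per-issue: Issue I → respondent; Issue II → respondent; Issue III → petitioner. The petitioner must prevail on at least one issue; overall, the petitioner prevails.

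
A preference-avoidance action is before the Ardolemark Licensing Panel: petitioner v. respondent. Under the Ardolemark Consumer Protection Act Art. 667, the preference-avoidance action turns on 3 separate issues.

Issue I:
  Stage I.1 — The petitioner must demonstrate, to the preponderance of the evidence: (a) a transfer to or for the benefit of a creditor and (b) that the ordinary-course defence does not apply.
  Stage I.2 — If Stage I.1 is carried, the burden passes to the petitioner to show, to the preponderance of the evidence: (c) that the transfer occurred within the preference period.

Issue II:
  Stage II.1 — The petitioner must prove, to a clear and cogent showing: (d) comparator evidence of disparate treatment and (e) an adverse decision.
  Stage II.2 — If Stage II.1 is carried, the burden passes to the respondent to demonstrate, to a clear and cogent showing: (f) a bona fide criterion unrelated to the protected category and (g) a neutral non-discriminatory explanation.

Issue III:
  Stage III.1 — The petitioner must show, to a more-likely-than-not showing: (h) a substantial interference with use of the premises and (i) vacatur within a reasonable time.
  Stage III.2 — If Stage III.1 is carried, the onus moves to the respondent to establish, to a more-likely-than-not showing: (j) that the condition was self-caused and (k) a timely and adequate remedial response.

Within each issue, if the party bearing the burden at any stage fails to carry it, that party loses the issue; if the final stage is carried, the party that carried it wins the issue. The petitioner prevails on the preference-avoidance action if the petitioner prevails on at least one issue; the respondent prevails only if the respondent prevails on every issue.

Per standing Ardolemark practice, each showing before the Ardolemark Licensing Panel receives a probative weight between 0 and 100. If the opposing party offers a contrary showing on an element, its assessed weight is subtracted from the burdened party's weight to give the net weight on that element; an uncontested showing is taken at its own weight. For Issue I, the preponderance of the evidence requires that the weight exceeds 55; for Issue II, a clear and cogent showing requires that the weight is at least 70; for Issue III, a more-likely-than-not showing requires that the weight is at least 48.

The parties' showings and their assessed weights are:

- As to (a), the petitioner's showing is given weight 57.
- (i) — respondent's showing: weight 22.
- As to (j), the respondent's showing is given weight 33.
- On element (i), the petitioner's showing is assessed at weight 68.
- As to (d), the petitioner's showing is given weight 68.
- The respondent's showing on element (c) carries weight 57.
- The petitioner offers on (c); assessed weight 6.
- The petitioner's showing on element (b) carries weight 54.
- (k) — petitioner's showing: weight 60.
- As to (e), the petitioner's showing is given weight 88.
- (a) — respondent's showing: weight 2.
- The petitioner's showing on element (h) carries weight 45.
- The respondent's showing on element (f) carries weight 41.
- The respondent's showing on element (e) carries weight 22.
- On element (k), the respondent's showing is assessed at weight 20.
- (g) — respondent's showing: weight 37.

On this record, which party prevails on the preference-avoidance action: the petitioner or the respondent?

respondent

— Issue I —
Stage I.1 — burden on petitioner; standard: the preponderance of the evidence (weight exceeds 55).
    (a): 57 − 2 = 55 ≤ 55 [not met]
    (b): 54 ≤ 55 [not met]
  Not every element is met, so the petitioner fails to carry Stage I.1.
The respondent prevails on this issue.
— Issue II —
Stage II.1 — burden on petitioner; standard: a clear and cogent showing (weight is at least 70).
    (d): 68 < 70 [not met]
    (e): 88 − 22 = 66 < 70 [not met]
  Stage II.1 not carried; the petitioner fails its burden.
So the respondent prevails on this issue.
— Issue III —
At Stage III.1 the petitioner must meet a more-likely-than-not showing (weight is at least 48): on (h) the weight is 45, < 48, so (h) does not meet the standard; on (i) the weight is 68 less the opposing 22 gives net 46, which does not reach 48, so (i) does not meet the standard.
  The petitioner does not carry Stage III.1.
The analysis ends at Stage III.1; the respondent prevails on this issue.
Per-issue: Issue I → respondent; Issue II → respondent; Issue III → respondent. The petitioner must prevail on at least one issue; overall, the respondent prevails.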